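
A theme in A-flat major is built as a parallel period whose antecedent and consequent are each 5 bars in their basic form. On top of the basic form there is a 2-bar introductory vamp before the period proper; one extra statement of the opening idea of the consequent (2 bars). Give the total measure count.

Basic parallel period: 5 + 5 = 10 bars.
10 (basic form) + 2 (introduction) + 2 (extra statement) = 14.

14 measures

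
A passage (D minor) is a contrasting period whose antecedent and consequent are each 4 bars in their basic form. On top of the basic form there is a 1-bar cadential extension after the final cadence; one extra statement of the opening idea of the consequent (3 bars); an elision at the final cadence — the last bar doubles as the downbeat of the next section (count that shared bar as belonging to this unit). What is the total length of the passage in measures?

Basic contrasting period: 4 + 4 = 8 bars.
8 (basic form) + 1 (cadential extension) + 3 (extra statement) = 12.
The elision shares a bar with the next section but does not change this unit's count.

12 measures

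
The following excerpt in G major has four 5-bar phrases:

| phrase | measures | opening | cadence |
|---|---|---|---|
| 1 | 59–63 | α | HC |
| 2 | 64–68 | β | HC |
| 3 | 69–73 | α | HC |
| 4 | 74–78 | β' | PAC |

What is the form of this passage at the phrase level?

Four phrases in two halves: the first half (mm. 59–68) ends with a half cadence, the second (measures 69–78) with a perfect authentic cadence — a large antecedent–consequent pair, i.e. a double period.
Phrase 3 begins with the same material as phrase 1, making it parallel.

parallel double period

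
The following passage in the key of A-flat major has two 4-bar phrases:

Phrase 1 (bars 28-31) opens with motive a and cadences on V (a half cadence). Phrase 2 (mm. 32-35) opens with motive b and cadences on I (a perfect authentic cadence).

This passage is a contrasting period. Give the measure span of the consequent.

The antecedent is the phrase ending with the weaker cadence (half cadence, phrase 1) and the consequent the one ending more conclusively (perfect authentic cadence, phrase 2); the consequent is mm. 32–35.

measures 32–35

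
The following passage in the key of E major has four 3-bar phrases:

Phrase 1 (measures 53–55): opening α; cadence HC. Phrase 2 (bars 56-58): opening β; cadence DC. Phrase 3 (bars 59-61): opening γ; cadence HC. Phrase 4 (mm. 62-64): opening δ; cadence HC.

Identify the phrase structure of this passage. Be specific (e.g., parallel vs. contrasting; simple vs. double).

Phrase 4 ends with a half cadence, no stronger than phrase 2's deceptive cadence, so the four phrases do not form a double period; nor do phrases 3–4 duplicate 1–2, so it is not a repeated period. With no phrase reaching a conclusive cadence, the passage is a phrase group.

phrase group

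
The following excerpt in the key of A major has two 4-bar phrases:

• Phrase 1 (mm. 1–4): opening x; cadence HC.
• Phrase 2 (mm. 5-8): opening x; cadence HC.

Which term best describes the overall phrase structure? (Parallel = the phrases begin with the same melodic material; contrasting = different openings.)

Both phrases have the same opening (x) and the same cadence (half cadence): the second is a restatement, not a consequent, so this is a repeated phrase rather than a period.

repeated phrase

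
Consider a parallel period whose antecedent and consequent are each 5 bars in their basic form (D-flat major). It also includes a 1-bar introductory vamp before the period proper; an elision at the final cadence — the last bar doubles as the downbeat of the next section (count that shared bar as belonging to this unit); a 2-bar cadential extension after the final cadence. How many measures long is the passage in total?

Basic parallel period: 5 + 5 = 10 bars.
10 (basic form) + 1 (introduction) + 2 (cadential extension) = 13.
The elision shares a bar with the next section but does not change this unit's count.

13 measures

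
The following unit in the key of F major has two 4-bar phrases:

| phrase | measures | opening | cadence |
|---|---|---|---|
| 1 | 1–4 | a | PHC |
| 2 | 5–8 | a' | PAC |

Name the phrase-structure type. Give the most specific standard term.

parallel period

Phrase 1 ends with a Phrygian half cadence (weaker) and phrase 2 with a perfect authentic cadence (stronger): antecedent + consequent = a period.
The two phrases open with the same material (a / a'), so the period is parallel.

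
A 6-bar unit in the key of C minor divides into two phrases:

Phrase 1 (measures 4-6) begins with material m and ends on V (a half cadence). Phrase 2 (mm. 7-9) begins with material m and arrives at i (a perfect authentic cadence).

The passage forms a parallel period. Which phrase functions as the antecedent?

The phrase ending with the weaker cadence (half cadence) is the antecedent; the one ending more conclusively (perfect authentic cadence) is the consequent. The antecedent is phrase 1.

phrase 1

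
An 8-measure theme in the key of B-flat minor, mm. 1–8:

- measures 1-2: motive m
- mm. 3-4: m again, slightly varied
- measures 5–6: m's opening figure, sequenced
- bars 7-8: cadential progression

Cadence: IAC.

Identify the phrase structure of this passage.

sentence

Basic idea (mm. 1–2) + its repetition (bars 3–4) form the presentation; fragmentation and cadence (measures 5-8) form the continuation — the 8-bar whole is a sentence.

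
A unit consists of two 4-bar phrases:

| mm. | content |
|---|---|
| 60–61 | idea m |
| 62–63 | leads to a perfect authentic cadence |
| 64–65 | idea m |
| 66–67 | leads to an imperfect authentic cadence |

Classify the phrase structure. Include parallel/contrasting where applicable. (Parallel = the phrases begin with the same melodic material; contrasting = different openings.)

The second phrase closes with an imperfect authentic cadence, which is not stronger than the first phrase's perfect authentic cadence; without a weak→strong cadential pair there is no antecedent–consequent relationship, so this is a phrase group rather than a period.

phrase group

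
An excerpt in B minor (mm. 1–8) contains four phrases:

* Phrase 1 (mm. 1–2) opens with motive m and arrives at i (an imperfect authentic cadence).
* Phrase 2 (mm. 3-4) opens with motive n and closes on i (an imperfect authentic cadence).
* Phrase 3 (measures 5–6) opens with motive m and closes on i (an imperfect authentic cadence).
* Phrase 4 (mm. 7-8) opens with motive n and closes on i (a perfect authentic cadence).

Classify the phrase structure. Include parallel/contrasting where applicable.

Four phrases in two halves: the first half (measures 1–4) ends with an imperfect authentic cadence, the second (measures 5–8) with a perfect authentic cadence — a large antecedent–consequent pair, i.e. a double period.
Phrase 3 begins with the same material as phrase 1, making it parallel.

parallel double period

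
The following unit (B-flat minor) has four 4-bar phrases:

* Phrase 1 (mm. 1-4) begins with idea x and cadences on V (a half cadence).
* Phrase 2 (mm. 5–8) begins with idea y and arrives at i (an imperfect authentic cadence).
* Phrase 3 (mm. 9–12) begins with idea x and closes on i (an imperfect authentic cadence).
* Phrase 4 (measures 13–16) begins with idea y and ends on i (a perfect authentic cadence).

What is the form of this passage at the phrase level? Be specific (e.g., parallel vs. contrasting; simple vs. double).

Four phrases in two halves: the first half (measures 1-8) ends with an imperfect authentic cadence, the second (measures 9–16) with a perfect authentic cadence — a large antecedent–consequent pair, i.e. a double period.
Phrase 3 begins with the same material as phrase 1, making it parallel.

parallel double period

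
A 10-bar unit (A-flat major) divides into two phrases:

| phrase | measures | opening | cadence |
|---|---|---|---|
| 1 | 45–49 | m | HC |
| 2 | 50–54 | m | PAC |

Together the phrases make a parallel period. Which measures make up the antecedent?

The phrase ending with the weaker cadence (half cadence) is the antecedent; the one ending more conclusively (perfect authentic cadence) is the consequent. The antecedent is measures 45–49.

measures 45–49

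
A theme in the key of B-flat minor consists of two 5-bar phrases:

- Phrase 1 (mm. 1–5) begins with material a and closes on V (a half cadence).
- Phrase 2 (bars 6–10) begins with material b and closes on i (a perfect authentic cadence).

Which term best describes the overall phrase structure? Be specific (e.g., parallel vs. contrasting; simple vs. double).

contrasting period

Phrase 1 ends with a half cadence (weaker) and phrase 2 with a perfect authentic cadence (stronger): antecedent + consequent = a period.
The two phrases open with different material (a / b), so the period is contrasting.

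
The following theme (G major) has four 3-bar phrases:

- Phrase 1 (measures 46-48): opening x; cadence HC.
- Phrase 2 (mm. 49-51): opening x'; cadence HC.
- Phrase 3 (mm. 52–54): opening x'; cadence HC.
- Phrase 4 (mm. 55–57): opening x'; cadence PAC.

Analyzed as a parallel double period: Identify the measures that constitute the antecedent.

measures 46–51

In a double period the four phrases pair into a large antecedent (phrases 1–2, ending half cadence) and a large consequent (phrases 3–4, ending perfect authentic cadence). The antecedent spans mm. 46–51.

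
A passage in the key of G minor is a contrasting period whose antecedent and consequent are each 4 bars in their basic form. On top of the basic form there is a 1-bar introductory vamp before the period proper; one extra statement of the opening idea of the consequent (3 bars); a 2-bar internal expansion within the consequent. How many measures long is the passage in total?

14 measures

Basic contrasting period: 4 + 4 = 8 bars.
8 (basic form) + 1 (introduction) + 3 (extra statement) + 2 (internal expansion) = 14.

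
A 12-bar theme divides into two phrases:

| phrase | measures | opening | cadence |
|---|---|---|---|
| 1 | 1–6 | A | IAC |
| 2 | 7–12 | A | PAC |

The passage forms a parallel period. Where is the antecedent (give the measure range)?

measures 1–6

The antecedent is the phrase ending with the weaker cadence (imperfect authentic cadence, phrase 1) and the consequent the one ending more conclusively (perfect authentic cadence, phrase 2); the antecedent is measures 1–6.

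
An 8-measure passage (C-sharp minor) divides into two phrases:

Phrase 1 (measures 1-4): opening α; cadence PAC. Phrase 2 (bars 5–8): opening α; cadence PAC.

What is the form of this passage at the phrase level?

repeated phrase

Both phrases have the same opening (α) and the same cadence (perfect authentic cadence): the second is a restatement, not a consequent, so this is a repeated phrase rather than a period.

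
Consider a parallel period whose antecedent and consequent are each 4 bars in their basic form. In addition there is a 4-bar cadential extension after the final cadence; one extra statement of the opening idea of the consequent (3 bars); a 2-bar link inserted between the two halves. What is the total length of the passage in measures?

17 measures

Basic parallel period: 4 + 4 = 8 bars.
8 (basic form) + 4 (cadential extension) + 3 (extra statement) + 2 (link) = 17.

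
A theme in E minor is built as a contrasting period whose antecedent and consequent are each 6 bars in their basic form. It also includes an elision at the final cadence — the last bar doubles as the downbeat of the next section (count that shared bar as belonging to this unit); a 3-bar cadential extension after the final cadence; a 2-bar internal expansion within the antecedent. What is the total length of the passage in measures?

17 measures

Basic contrasting period: 6 + 6 = 12 bars.
12 (basic form) + 3 (cadential extension) + 2 (internal expansion) = 17.
The elision shares a bar with the next section but does not change this unit's count.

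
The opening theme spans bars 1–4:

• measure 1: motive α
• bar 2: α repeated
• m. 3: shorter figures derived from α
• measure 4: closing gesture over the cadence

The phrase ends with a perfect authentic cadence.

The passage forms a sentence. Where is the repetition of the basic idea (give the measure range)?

measures 2–2

The presentation of a sentence is the basic idea (m. 1) plus its repetition (measure 2); the repetition of the basic idea is therefore m. 2.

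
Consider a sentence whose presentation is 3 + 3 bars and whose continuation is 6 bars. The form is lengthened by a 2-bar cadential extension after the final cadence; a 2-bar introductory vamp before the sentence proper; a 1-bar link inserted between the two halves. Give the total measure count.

17 measures

Basic sentence: 3 + 3 + 6 = 12 bars.
12 (basic form) + 2 (cadential extension) + 2 (introduction) + 1 (link) = 17.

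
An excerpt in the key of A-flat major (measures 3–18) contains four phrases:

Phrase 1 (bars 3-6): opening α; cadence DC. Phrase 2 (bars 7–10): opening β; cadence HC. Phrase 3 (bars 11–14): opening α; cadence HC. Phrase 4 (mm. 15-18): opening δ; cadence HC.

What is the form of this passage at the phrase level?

phrase group

Phrase 4 ends with a half cadence, no stronger than phrase 2's half cadence, so the four phrases do not form a double period; nor do phrases 3–4 duplicate 1–2, so it is not a repeated period. With no phrase reaching a conclusive cadence, the passage is a phrase group.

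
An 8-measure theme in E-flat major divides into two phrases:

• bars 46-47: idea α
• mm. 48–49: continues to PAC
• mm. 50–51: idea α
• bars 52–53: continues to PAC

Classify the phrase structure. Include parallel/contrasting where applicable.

repeated phrase

Both phrases have the same opening (α) and the same cadence (perfect authentic cadence): the second is a restatement, not a consequent, so this is a repeated phrase rather than a period.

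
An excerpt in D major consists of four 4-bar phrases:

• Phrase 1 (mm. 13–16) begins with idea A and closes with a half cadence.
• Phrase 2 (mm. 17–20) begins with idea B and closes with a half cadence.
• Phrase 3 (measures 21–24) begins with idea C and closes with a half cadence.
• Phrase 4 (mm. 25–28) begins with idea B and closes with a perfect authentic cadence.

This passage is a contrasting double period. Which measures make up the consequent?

In a double period the four phrases pair into a large antecedent (phrases 1–2, ending half cadence) and a large consequent (phrases 3–4, ending perfect authentic cadence). The consequent spans bars 21–28.

measures 21–28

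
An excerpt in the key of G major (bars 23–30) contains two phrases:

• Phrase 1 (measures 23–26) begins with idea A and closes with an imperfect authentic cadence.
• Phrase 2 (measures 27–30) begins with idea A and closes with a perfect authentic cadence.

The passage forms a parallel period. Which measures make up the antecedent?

The phrase ending with the weaker cadence (imperfect authentic cadence) is the antecedent; the one ending more conclusively (perfect authentic cadence) is the consequent. The antecedent is measures 23–26.

measures 23–26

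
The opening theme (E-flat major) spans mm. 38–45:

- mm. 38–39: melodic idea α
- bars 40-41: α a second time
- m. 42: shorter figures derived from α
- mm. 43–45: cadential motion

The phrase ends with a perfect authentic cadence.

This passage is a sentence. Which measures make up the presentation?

The presentation of a sentence is the basic idea (mm. 38–39) plus its repetition (measures 40–41); the presentation is therefore bars 38-41.

measures 38–41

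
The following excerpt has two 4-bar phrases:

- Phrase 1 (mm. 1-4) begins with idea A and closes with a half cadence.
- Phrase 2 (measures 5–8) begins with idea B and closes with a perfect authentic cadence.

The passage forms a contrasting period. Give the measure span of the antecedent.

The phrase ending with the weaker cadence (half cadence) is the antecedent; the one ending more conclusively (perfect authentic cadence) is the consequent. The antecedent is measures 1–4.

measures 1–4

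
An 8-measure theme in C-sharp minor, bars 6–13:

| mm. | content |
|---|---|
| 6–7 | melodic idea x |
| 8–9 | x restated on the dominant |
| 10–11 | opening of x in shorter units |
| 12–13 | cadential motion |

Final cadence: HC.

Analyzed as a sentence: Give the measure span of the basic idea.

The presentation of a sentence is the basic idea (mm. 6–7) plus its repetition (bars 8–9); the basic idea is therefore mm. 6-7.

measures 6–7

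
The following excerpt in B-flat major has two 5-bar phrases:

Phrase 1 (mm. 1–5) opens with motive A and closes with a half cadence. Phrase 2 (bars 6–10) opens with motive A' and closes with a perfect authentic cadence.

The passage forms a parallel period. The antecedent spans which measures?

The antecedent is the phrase ending with the weaker cadence (half cadence, phrase 1) and the consequent the one ending more conclusively (perfect authentic cadence, phrase 2); the antecedent is bars 1-5.

measures 1–5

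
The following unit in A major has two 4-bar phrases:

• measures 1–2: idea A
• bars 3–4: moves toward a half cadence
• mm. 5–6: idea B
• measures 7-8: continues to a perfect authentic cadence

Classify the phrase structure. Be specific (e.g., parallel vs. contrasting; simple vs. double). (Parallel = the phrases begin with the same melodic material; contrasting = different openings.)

contrasting period

Phrase 1 ends with a half cadence (weaker) and phrase 2 with a perfect authentic cadence (stronger): antecedent + consequent = a period.
The two phrases open with different material (A / B), so the period is contrasting.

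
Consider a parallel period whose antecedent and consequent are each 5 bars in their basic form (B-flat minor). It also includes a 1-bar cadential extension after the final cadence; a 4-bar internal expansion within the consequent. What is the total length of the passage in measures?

Basic parallel period: 5 + 5 = 10 bars.
10 (basic form) + 1 (cadential extension) + 4 (internal expansion) = 15.

15 measures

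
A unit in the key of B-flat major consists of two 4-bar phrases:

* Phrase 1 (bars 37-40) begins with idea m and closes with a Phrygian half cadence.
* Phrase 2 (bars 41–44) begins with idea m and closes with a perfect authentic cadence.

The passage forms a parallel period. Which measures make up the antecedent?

The phrase ending with the weaker cadence (Phrygian half cadence) is the antecedent; the one ending more conclusively (perfect authentic cadence) is the consequent. The antecedent is measures 37–40.

measures 37–40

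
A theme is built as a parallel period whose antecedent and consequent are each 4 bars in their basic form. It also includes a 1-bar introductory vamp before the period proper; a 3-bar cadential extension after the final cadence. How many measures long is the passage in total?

12 measures

Basic parallel period: 4 + 4 = 8 bars.
8 (basic form) + 1 (introduction) + 3 (cadential extension) = 12.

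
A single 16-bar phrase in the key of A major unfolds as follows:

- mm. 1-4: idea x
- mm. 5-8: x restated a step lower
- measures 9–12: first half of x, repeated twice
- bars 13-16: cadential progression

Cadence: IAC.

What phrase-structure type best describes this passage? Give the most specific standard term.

Basic idea (mm. 1–4) + its repetition (bars 5–8) form the presentation; fragmentation and cadence (mm. 9-16) form the continuation — the 16-bar whole is a sentence.

sentence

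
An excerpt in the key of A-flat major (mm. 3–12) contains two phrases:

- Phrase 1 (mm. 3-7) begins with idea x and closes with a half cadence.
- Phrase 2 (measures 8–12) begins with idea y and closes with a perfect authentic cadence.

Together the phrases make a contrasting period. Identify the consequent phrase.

phrase 2

The phrase ending with the weaker cadence (half cadence) is the antecedent; the one ending more conclusively (perfect authentic cadence) is the consequent. The consequent is phrase 2.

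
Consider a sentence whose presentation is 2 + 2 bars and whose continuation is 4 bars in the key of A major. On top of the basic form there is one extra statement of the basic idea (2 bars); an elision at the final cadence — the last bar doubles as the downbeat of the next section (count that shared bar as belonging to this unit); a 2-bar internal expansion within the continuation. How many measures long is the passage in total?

Basic sentence: 2 + 2 + 4 = 8 bars.
8 (basic form) + 2 (extra statement) + 2 (internal expansion) = 12.
The elision shares a bar with the next section but does not change this unit's count.

12 measures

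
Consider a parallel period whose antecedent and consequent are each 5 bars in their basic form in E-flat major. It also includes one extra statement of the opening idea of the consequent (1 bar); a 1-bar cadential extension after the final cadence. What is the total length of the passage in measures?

Basic parallel period: 5 + 5 = 10 bars.
10 (basic form) + 1 (extra statement) + 1 (cadential extension) = 12.

12 measures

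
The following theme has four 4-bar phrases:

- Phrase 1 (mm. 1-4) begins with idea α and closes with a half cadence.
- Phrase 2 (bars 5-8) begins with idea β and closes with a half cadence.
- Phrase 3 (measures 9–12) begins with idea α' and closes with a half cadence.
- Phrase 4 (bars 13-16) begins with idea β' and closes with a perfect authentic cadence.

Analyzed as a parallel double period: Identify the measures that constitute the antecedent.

In a double period the four phrases pair into a large antecedent (phrases 1–2, ending half cadence) and a large consequent (phrases 3–4, ending perfect authentic cadence). The antecedent spans mm. 1–8.

measures 1–8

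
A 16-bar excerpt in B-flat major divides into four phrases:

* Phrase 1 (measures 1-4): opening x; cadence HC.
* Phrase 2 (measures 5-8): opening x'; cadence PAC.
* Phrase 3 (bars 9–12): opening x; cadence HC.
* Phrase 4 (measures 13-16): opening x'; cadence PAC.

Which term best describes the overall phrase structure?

repeated period

The cadence pattern HC–PAC–HC–PAC is weak–strong twice, and phrases 3–4 restate phrases 1–2: a period heard twice, not a double period (which would end weakly at phrase 2).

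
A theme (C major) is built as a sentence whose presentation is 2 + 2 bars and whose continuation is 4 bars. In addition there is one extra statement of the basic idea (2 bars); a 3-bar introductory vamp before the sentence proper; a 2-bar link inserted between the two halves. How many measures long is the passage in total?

Basic sentence: 2 + 2 + 4 = 8 bars.
8 (basic form) + 2 (extra statement) + 3 (introduction) + 2 (link) = 15.

15 measures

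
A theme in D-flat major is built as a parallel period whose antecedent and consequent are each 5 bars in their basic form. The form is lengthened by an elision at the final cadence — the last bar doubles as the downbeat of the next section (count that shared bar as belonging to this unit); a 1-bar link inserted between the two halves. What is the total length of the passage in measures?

Basic parallel period: 5 + 5 = 10 bars.
10 (basic form) + 1 (link) = 11.
The elision shares a bar with the next section but does not change this unit's count.

11 measures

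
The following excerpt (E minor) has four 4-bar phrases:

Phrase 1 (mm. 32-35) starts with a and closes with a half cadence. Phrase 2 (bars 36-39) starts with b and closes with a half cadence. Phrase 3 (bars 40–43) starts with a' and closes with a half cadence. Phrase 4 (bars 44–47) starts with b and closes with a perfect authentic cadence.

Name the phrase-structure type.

parallel double period

Four phrases in two halves: the first half (mm. 32-39) ends with a half cadence, the second (mm. 40–47) with a perfect authentic cadence — a large antecedent–consequent pair, i.e. a double period.
Phrase 3 begins with the same material as phrase 1, making it parallel.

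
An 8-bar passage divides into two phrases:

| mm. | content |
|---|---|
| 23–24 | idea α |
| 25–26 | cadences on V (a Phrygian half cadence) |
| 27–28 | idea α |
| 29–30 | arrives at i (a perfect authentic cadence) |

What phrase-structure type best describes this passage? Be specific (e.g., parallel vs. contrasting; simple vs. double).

parallel period

Phrase 1 ends with a Phrygian half cadence (weaker) and phrase 2 with a perfect authentic cadence (stronger): antecedent + consequent = a period.
The two phrases open with the same material (α / α), so the period is parallel.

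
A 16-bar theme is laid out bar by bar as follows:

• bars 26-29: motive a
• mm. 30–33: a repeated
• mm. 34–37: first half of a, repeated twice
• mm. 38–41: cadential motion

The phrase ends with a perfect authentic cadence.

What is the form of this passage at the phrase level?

Basic idea (mm. 26–29) + its repetition (bars 30–33) form the presentation; fragmentation and cadence (bars 34–41) form the continuation — the 16-bar whole is a sentence.

sentence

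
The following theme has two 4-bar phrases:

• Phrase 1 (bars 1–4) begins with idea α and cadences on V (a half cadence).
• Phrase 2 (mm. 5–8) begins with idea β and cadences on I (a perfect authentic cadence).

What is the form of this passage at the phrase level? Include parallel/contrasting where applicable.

Phrase 1 ends with a half cadence (weaker) and phrase 2 with a perfect authentic cadence (stronger): antecedent + consequent = a period.
The two phrases open with different material (α / β), so the period is contrasting.

contrasting period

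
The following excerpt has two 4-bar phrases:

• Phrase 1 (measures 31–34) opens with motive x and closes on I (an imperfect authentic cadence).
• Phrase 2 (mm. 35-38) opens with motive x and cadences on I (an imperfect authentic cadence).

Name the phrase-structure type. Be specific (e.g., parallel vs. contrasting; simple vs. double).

Both phrases have the same opening (x) and the same cadence (imperfect authentic cadence): the second is a restatement, not a consequent, so this is a repeated phrase rather than a period.

repeated phrase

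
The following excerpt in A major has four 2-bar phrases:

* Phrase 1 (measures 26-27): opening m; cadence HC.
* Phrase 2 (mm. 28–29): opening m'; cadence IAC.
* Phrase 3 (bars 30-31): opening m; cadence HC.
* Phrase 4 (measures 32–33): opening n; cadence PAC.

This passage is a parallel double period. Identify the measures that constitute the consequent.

measures 30–33

In a double period the four phrases pair into a large antecedent (phrases 1–2, ending imperfect authentic cadence) and a large consequent (phrases 3–4, ending perfect authentic cadence). The consequent spans mm. 30-33.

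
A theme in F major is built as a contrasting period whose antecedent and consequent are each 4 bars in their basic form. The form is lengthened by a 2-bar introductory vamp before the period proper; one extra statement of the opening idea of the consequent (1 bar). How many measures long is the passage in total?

Basic contrasting period: 4 + 4 = 8 bars.
8 (basic form) + 2 (introduction) + 1 (extra statement) = 11.

11 measures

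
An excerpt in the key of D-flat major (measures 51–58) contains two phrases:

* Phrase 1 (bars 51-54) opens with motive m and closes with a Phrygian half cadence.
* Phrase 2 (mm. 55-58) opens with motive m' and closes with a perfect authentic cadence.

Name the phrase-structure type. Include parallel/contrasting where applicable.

Phrase 1 ends with a Phrygian half cadence (weaker) and phrase 2 with a perfect authentic cadence (stronger): antecedent + consequent = a period.
The two phrases open with the same material (m / m'), so the period is parallel.

parallel period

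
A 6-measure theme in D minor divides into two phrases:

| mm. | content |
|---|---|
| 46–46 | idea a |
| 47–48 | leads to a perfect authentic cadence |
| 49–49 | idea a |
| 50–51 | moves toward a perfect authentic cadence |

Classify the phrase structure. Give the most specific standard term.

repeated phrase

Both phrases have the same opening (a) and the same cadence (perfect authentic cadence): the second is a restatement, not a consequent, so this is a repeated phrase rather than a period.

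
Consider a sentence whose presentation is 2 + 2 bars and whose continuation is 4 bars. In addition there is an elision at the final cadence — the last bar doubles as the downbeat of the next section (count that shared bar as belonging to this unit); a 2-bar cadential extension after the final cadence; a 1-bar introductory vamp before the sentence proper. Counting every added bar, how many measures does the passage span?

Basic sentence: 2 + 2 + 4 = 8 bars.
8 (basic form) + 2 (cadential extension) + 1 (introduction) = 11.
The elision shares a bar with the next section but does not change this unit's count.

11 measures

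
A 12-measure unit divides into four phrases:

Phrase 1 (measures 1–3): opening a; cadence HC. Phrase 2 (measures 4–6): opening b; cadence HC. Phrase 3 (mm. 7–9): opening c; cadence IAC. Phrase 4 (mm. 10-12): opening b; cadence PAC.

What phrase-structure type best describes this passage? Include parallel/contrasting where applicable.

Four phrases in two halves: the first half (mm. 1-6) ends with a half cadence, the second (measures 7–12) with a perfect authentic cadence — a large antecedent–consequent pair, i.e. a double period.
Phrase 3 begins with different material from phrase 1, making it contrasting.

contrasting double period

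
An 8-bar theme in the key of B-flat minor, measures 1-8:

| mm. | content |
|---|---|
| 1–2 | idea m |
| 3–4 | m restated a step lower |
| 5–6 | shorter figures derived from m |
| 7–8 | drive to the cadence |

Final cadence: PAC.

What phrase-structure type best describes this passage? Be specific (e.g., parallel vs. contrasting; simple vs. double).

Basic idea (measures 1–2) + its repetition (mm. 3–4) form the presentation; fragmentation and cadence (measures 5–8) form the continuation — the 8-bar whole is a sentence.

sentence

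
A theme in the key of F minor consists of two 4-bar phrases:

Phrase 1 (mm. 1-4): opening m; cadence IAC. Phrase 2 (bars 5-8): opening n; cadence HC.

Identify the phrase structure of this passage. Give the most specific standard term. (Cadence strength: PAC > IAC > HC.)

The second phrase closes with a half cadence, which is not stronger than the first phrase's imperfect authentic cadence; without a weak→strong cadential pair there is no antecedent–consequent relationship, so this is a phrase group rather than a period.

phrase group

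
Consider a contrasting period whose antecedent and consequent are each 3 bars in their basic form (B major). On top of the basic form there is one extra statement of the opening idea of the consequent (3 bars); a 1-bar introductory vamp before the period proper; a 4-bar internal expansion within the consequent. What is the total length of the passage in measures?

14 measures

Basic contrasting period: 3 + 3 = 6 bars.
6 (basic form) + 3 (extra statement) + 1 (introduction) + 4 (internal expansion) = 14.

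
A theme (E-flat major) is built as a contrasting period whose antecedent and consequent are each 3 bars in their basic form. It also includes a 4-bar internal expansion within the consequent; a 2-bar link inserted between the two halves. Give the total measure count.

Basic contrasting period: 3 + 3 = 6 bars.
6 (basic form) + 4 (internal expansion) + 2 (link) = 12.

12 measures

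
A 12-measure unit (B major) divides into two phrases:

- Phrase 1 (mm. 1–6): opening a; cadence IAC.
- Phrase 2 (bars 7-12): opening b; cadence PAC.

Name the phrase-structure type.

Phrase 1 ends with an imperfect authentic cadence (weaker) and phrase 2 with a perfect authentic cadence (stronger): antecedent + consequent = a period.
The two phrases open with different material (a / b), so the period is contrasting.

contrasting period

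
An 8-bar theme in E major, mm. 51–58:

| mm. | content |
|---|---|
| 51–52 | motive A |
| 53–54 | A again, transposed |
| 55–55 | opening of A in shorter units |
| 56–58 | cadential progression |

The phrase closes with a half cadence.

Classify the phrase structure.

sentence

Basic idea (bars 51–52) + its repetition (mm. 53–54) form the presentation; fragmentation and cadence (mm. 55-58) form the continuation — the 8-bar whole is a sentence.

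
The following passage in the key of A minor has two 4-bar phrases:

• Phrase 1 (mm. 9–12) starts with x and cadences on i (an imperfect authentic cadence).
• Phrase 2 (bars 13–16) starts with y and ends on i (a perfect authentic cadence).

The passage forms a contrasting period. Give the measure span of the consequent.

The antecedent is the phrase ending with the weaker cadence (imperfect authentic cadence, phrase 1) and the consequent the one ending more conclusively (perfect authentic cadence, phrase 2); the consequent is mm. 13–16.

measures 13–16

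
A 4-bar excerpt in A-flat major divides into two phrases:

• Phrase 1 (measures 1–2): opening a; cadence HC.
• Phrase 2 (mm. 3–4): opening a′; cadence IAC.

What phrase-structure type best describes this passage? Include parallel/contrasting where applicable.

parallel period

Phrase 1 ends with a half cadence (weaker) and phrase 2 with an imperfect authentic cadence (stronger): antecedent + consequent = a period.
The two phrases open with the same material (a / a′), so the period is parallel.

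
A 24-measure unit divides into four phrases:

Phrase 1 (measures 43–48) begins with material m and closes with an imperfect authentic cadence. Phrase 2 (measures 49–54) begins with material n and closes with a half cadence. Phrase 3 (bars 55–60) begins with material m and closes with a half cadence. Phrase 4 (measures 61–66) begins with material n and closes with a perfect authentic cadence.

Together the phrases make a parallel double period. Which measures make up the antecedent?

In a double period the first pair of phrases (ending half cadence) is the large antecedent and the second pair (ending perfect authentic cadence) is the large consequent; the antecedent is measures 43–54.

measures 43–54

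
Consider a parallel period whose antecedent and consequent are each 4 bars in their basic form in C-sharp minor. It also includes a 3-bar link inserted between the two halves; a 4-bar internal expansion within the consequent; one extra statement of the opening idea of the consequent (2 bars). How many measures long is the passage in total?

Basic parallel period: 4 + 4 = 8 bars.
8 (basic form) + 3 (link) + 4 (internal expansion) + 2 (extra statement) = 17.

17 measures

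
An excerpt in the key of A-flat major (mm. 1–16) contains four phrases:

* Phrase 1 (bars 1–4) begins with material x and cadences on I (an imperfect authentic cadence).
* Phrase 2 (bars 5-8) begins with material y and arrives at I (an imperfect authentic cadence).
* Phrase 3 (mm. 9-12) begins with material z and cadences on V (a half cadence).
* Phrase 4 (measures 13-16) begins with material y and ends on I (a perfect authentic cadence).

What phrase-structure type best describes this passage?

contrasting double period

Four phrases in two halves: the first half (measures 1-8) ends with an imperfect authentic cadence, the second (mm. 9–16) with a perfect authentic cadence — a large antecedent–consequent pair, i.e. a double period.
Phrase 3 begins with different material from phrase 1, making it contrasting.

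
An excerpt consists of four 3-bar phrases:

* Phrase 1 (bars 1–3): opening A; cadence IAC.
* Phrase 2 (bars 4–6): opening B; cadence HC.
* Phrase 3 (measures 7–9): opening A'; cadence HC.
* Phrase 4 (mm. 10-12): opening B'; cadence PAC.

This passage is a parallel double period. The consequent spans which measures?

In a double period the four phrases pair into a large antecedent (phrases 1–2, ending half cadence) and a large consequent (phrases 3–4, ending perfect authentic cadence). The consequent spans measures 7–12.

measures 7–12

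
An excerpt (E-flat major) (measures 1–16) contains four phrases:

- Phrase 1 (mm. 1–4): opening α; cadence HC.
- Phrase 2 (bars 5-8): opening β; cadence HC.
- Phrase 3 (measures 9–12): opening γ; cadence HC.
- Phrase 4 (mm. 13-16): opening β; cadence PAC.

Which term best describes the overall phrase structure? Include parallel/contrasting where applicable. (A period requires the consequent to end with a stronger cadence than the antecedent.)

Four phrases in two halves: the first half (mm. 1–8) ends with a half cadence, the second (mm. 9–16) with a perfect authentic cadence — a large antecedent–consequent pair, i.e. a double period.
Phrase 3 begins with different material from phrase 1, making it contrasting.

contrasting double period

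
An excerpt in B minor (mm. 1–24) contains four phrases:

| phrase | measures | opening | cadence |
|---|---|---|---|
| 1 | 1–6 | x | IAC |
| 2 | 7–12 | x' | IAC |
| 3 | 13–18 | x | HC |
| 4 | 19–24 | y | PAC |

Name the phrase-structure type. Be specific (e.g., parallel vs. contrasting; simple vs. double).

Four phrases in two halves: the first half (bars 1-12) ends with an imperfect authentic cadence, the second (mm. 13–24) with a perfect authentic cadence — a large antecedent–consequent pair, i.e. a double period.
Phrase 3 begins with the same material as phrase 1, making it parallel.

parallel double period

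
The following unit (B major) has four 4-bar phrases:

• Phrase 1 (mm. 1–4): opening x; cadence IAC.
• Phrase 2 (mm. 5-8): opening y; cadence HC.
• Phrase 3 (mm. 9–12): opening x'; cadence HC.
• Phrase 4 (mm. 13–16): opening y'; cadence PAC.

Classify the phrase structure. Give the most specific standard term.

parallel double period

Four phrases in two halves: the first half (mm. 1-8) ends with a half cadence, the second (bars 9–16) with a perfect authentic cadence — a large antecedent–consequent pair, i.e. a double period.
Phrase 3 begins with the same material as phrase 1, making it parallel.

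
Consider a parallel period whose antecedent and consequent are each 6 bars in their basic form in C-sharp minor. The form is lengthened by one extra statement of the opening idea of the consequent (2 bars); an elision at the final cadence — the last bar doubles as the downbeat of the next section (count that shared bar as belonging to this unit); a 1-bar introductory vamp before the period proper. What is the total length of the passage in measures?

Basic parallel period: 6 + 6 = 12 bars.
12 (basic form) + 2 (extra statement) + 1 (introduction) = 15.
The elision shares a bar with the next section but does not change this unit's count.

15 measures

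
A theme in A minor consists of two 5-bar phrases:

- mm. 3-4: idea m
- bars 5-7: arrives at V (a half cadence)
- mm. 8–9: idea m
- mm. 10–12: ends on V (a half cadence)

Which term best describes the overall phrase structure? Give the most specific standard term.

Both phrases have the same opening (m) and the same cadence (half cadence): the second is a restatement, not a consequent, so this is a repeated phrase rather than a period.

repeated phrase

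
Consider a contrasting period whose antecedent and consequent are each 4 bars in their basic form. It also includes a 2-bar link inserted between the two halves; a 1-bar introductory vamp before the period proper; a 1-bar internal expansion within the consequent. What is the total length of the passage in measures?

12 measures

Basic contrasting period: 4 + 4 = 8 bars.
8 (basic form) + 2 (link) + 1 (introduction) + 1 (internal expansion) = 12.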